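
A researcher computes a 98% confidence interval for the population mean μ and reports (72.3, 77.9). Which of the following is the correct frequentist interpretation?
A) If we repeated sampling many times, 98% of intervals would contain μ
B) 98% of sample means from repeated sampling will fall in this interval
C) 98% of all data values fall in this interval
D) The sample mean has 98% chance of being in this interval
A

A) Correct — this is the frequentist long-run coverage interpretation.
B) Wrong — coverage applies to intervals containing μ, not to future x̄ values.
C) Wrong — a CI is about the parameter μ, not individual data values.
D) Wrong — x̄ is observed and sits in the interval by construction.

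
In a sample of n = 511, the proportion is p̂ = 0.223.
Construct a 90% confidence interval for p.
(0.193, 0.253)

Proportion CI:
SE = √(p̂(1-p̂)/n) = √(0.223 · 0.777 / 511) = 0.01841

z* = 1.645
Margin = z* · SE = 1.645 · 0.01841 = 0.0303

CI: 0.223 ± 0.0303 = (0.193, 0.253)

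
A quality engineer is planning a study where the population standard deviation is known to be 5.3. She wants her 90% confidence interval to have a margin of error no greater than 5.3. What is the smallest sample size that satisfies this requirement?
n ≥ 3

For margin E ≤ 5.3:
n ≥ (z* · σ / E)²
n ≥ (1.645 · 5.3 / 5.3)²
n ≥ 2.71

Minimum n = 3 (rounding up)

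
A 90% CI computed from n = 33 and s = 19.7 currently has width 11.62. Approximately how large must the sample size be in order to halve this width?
n ≈ 132

CI width ∝ 1/√n
To reduce width by factor 2, need √n to grow by 2 → need 2² = 4 times as many samples.

Current: n = 33, width = 11.62
New: n = 132, width ≈ 5.68

Width reduced by factor of 11.62/5.68 = 2.05.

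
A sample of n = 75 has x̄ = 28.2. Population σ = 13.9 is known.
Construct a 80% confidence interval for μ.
(26.14, 30.26)

z-interval (σ known):
z* = 1.282 for 80% confidence

Margin of error = z* · σ/√n = 1.282 · 13.9/√75 = 2.06

CI: (28.2 - 2.06, 28.2 + 2.06) = (26.14, 30.26)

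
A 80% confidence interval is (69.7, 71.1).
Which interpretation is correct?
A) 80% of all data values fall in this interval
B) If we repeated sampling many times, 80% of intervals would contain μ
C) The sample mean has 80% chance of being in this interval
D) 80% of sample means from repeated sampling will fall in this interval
B

A) Wrong — a CI is about the parameter μ, not individual data values.
B) Correct — this is the frequentist long-run coverage interpretation.
C) Wrong — x̄ is observed and sits in the interval by construction.
D) Wrong — coverage applies to intervals containing μ, not to future x̄ values.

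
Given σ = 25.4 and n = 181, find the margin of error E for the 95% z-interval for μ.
Margin of error = 3.70

Margin of error = z* · σ/√n
= 1.960 · 25.4/√181
= 1.960 · 25.4/13.4536
= 3.70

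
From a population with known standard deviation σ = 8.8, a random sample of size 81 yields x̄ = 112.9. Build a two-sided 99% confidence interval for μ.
(110.38, 115.42)

z-interval (σ known):
z* = 2.576 for 99% confidence

Margin of error = z* · σ/√n = 2.576 · 8.8/√81 = 2.52

CI: (112.9 - 2.52, 112.9 + 2.52) = (110.38, 115.42)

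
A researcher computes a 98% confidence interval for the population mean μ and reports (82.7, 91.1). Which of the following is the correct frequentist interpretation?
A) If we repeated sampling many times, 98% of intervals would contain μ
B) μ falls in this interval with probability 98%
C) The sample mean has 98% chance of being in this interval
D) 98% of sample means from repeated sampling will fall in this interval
A

A) Correct — this is the frequentist long-run coverage interpretation.
B) Wrong — μ is fixed; the randomness lives in the interval, not in μ.
C) Wrong — x̄ is observed and sits in the interval by construction.
D) Wrong — coverage applies to intervals containing μ, not to future x̄ values.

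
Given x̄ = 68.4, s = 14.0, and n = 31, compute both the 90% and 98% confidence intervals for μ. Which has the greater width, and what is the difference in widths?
98% CI is wider by 3.83

df = 30
90% CI: t* = 1.697, (64.13, 72.67), width = 2 · t* · s/√n = 8.53
98% CI: t* = 2.457, (62.22, 74.58), width = 2 · t* · s/√n = 12.36

The 98% CI is wider by 12.36 - 8.53 = 3.83.
Higher confidence requires a wider interval.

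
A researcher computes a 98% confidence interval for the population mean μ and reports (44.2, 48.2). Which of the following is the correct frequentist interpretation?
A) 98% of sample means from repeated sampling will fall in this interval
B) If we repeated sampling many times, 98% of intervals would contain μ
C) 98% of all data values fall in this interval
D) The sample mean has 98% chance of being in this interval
B

A) Wrong — coverage applies to intervals containing μ, not to future x̄ values.
B) Correct — this is the frequentist long-run coverage interpretation.
C) Wrong — a CI is about the parameter μ, not individual data values.
D) Wrong — x̄ is observed and sits in the interval by construction.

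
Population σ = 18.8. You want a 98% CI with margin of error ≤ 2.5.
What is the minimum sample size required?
n ≥ 306

For margin E ≤ 2.5:
n ≥ (z* · σ / E)²
n ≥ (2.326 · 18.8 / 2.5)²
n ≥ 305.95

Minimum n = 306 (rounding up)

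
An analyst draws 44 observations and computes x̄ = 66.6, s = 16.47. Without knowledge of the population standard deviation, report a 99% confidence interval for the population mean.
(59.91, 73.29)

t-interval (σ unknown):
df = n - 1 = 43
t* = 2.695 for 99% confidence

Margin of error = t* · s/√n = 2.695 · 16.47/√44 = 6.69

CI: (59.91, 73.29)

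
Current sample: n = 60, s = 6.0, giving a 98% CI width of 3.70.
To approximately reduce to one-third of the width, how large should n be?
n ≈ 540

CI width ∝ 1/√n
To reduce width by factor 3, need √n to grow by 3 → need 3² = 9 times as many samples.

Current: n = 60, width = 3.70
New: n = 540, width ≈ 1.20

Width reduced by factor of 3.70/1.20 = 3.08.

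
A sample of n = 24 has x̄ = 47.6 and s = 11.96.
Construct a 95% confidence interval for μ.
(42.55, 52.65)

t-interval (σ unknown):
df = n - 1 = 23
t* = 2.069 for 95% confidence

Margin of error = t* · s/√n = 2.069 · 11.96/√24 = 5.05

CI: (42.55, 52.65)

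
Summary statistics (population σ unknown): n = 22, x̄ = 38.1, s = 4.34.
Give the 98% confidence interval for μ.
(35.77, 40.43)

t-interval (σ unknown):
df = n - 1 = 21
t* = 2.518 for 98% confidence

Margin of error = t* · s/√n = 2.518 · 4.34/√22 = 2.33

CI: (35.77, 40.43)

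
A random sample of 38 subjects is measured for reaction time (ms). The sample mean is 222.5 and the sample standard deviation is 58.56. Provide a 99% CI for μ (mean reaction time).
(196.71, 248.29)

t-interval (σ unknown):
df = n - 1 = 37
t* = 2.715 for 99% confidence

Margin of error = t* · s/√n = 2.715 · 58.56/√38 = 25.79

CI: (196.71, 248.29)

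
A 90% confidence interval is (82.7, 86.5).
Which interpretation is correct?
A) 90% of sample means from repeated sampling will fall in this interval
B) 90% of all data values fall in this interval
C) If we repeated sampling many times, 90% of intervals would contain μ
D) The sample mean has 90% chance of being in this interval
C

A) Wrong — coverage applies to intervals containing μ, not to future x̄ values.
B) Wrong — a CI is about the parameter μ, not individual data values.
C) Correct — this is the frequentist long-run coverage interpretation.
D) Wrong — x̄ is observed and sits in the interval by construction.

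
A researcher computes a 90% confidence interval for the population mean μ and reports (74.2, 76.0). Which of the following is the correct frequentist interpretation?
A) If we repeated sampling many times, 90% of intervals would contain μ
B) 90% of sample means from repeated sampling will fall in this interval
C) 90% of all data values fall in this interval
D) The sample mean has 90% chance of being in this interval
A

A) Correct — this is the frequentist long-run coverage interpretation.
B) Wrong — coverage applies to intervals containing μ, not to future x̄ values.
C) Wrong — a CI is about the parameter μ, not individual data values.
D) Wrong — x̄ is observed and sits in the interval by construction.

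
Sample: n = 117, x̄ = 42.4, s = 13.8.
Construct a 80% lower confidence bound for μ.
μ ≥ 41.32

Lower bound (one-sided):
t* = 0.845 (one-sided for 80%)
Lower bound = x̄ - t* · s/√n = 42.4 - 0.845 · 13.8/√117 = 41.32

We are 80% confident that μ ≥ 41.32.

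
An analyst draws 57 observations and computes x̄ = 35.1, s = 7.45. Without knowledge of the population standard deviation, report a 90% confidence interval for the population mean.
(33.45, 36.75)

t-interval (σ unknown):
df = n - 1 = 56
t* = 1.673 for 90% confidence

Margin of error = t* · s/√n = 1.673 · 7.45/√57 = 1.65

CI: (33.45, 36.75)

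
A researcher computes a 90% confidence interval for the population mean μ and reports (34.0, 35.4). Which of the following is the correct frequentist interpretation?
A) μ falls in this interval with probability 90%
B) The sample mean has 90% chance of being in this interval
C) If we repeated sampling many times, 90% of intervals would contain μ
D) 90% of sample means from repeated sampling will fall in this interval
C

A) Wrong — μ is fixed; the randomness lives in the interval, not in μ.
B) Wrong — x̄ is observed and sits in the interval by construction.
C) Correct — this is the frequentist long-run coverage interpretation.
D) Wrong — coverage applies to intervals containing μ, not to future x̄ values.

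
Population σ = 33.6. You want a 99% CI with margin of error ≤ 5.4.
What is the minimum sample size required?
n ≥ 257

For margin E ≤ 5.4:
n ≥ (z* · σ / E)²
n ≥ (2.576 · 33.6 / 5.4)²
n ≥ 256.91

Minimum n = 257 (rounding up)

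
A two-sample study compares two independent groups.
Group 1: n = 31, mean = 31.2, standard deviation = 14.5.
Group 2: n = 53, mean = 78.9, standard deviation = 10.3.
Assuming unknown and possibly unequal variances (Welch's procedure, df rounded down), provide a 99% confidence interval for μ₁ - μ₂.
(-55.66, -39.74)

Difference: x̄₁ - x̄₂ = -47.70
SE = √(s₁²/n₁ + s₂²/n₂) = √(14.5²/31 + 10.3²/53) = 2.9638
df = 47.91 → 47 (Welch–Satterthwaite, rounded down)
t* = 2.685

CI: -47.70 ± 2.685 · 2.9638 = -47.70 ± 7.96 = (-55.66, -39.74)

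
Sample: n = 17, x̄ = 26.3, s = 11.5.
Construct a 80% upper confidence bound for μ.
μ ≤ 28.71

Upper bound (one-sided):
t* = 0.865 (one-sided for 80%)
Upper bound = x̄ + t* · s/√n = 26.3 + 0.865 · 11.5/√17 = 28.71

We are 80% confident that μ ≤ 28.71.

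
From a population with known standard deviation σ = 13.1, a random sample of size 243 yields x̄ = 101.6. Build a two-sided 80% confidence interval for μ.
(100.52, 102.68)

z-interval (σ known):
z* = 1.282 for 80% confidence

Margin of error = z* · σ/√n = 1.282 · 13.1/√243 = 1.08

CI: (101.6 - 1.08, 101.6 + 1.08) = (100.52, 102.68)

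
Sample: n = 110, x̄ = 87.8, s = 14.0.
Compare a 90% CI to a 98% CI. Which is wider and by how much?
98% CI is wider by 1.87

df = 109
90% CI: t* = 1.659, (85.59, 90.01), width = 2 · t* · s/√n = 4.43
98% CI: t* = 2.361, (84.65, 90.95), width = 2 · t* · s/√n = 6.30

The 98% CI is wider by 6.30 - 4.43 = 1.87.
Higher confidence requires a wider interval.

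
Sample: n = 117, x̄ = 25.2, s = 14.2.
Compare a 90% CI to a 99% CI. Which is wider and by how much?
99% CI is wider by 2.53

df = 116
90% CI: t* = 1.658, (23.02, 27.38), width = 2 · t* · s/√n = 4.35
99% CI: t* = 2.619, (21.76, 28.64), width = 2 · t* · s/√n = 6.88

The 99% CI is wider by 6.88 - 4.35 = 2.53.
Higher confidence requires a wider interval.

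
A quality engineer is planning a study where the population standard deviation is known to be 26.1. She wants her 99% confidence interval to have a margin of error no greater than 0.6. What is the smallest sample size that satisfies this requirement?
n ≥ 12557

For margin E ≤ 0.6:
n ≥ (z* · σ / E)²
n ≥ (2.576 · 26.1 / 0.6)²
n ≥ 12556.55

Minimum n = 12557 (rounding up)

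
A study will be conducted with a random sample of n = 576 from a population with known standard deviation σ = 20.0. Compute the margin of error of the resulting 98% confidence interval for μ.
Margin of error = 1.94

Margin of error = z* · σ/√n
= 2.326 · 20.0/√576
= 2.326 · 20.0/24.0000
= 1.94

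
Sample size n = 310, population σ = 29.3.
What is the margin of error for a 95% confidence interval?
Margin of error = 3.26

Margin of error = z* · σ/√n
= 1.960 · 29.3/√310
= 1.960 · 29.3/17.6068
= 3.26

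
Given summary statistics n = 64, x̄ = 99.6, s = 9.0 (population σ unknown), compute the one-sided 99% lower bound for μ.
μ ≥ 96.91

Lower bound (one-sided):
t* = 2.387 (one-sided for 99%)
Lower bound = x̄ - t* · s/√n = 99.6 - 2.387 · 9.0/√64 = 96.91

We are 99% confident that μ ≥ 96.91.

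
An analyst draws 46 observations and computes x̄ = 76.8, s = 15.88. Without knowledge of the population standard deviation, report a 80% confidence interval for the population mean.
(73.75, 79.85)

t-interval (σ unknown):
df = n - 1 = 45
t* = 1.301 for 80% confidence

Margin of error = t* · s/√n = 1.301 · 15.88/√46 = 3.05

CI: (73.75, 79.85)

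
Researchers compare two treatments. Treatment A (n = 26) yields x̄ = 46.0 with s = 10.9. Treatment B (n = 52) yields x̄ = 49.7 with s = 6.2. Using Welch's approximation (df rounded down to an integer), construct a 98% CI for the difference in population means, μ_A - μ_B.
(-9.33, 1.93)

Difference: x̄₁ - x̄₂ = -3.70
SE = √(s₁²/n₁ + s₂²/n₂) = √(10.9²/26 + 6.2²/52) = 2.3041
df = 33.32 → 33 (Welch–Satterthwaite, rounded down)
t* = 2.445

CI: -3.70 ± 2.445 · 2.3041 = -3.70 ± 5.63 = (-9.33, 1.93)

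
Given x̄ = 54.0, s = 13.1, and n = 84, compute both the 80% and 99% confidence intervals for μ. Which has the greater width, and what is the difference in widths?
99% CI is wider by 3.85

df = 83
80% CI: t* = 1.292, (52.15, 55.85), width = 2 · t* · s/√n = 3.69
99% CI: t* = 2.636, (50.23, 57.77), width = 2 · t* · s/√n = 7.54

The 99% CI is wider by 7.54 - 3.69 = 3.85.
Higher confidence requires a wider interval.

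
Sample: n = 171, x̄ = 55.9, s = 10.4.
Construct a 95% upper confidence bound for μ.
μ ≤ 57.22

Upper bound (one-sided):
t* = 1.654 (one-sided for 95%)
Upper bound = x̄ + t* · s/√n = 55.9 + 1.654 · 10.4/√171 = 57.22

We are 95% confident that μ ≤ 57.22.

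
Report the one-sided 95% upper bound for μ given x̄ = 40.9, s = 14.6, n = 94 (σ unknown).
μ ≤ 43.40

Upper bound (one-sided):
t* = 1.661 (one-sided for 95%)
Upper bound = x̄ + t* · s/√n = 40.9 + 1.661 · 14.6/√94 = 43.40

We are 95% confident that μ ≤ 43.40.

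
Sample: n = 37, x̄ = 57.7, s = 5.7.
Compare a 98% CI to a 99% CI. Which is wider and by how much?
99% CI is wider by 0.54

df = 36
98% CI: t* = 2.434, (55.42, 59.98), width = 2 · t* · s/√n = 4.56
99% CI: t* = 2.719, (55.15, 60.25), width = 2 · t* · s/√n = 5.10

The 99% CI is wider by 5.10 - 4.56 = 0.54.
Higher confidence requires a wider interval.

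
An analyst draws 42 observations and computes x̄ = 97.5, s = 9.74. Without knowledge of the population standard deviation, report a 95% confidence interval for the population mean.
(94.46, 100.54)

t-interval (σ unknown):
df = n - 1 = 41
t* = 2.020 for 95% confidence

Margin of error = t* · s/√n = 2.020 · 9.74/√42 = 3.04

CI: (94.46, 100.54)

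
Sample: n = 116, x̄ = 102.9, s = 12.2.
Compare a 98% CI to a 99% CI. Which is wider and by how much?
99% CI is wider by 0.59

df = 115
98% CI: t* = 2.359, (100.23, 105.57), width = 2 · t* · s/√n = 5.34
99% CI: t* = 2.619, (99.93, 105.87), width = 2 · t* · s/√n = 5.93

The 99% CI is wider by 5.93 - 5.34 = 0.59.
Higher confidence requires a wider interval.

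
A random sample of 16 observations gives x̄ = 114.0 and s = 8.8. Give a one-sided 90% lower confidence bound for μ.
μ ≥ 111.05

Lower bound (one-sided):
t* = 1.341 (one-sided for 90%)
Lower bound = x̄ - t* · s/√n = 114.0 - 1.341 · 8.8/√16 = 111.05

We are 90% confident that μ ≥ 111.05.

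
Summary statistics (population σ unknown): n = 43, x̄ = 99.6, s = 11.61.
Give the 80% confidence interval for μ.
(97.29, 101.91)

t-interval (σ unknown):
df = n - 1 = 42
t* = 1.302 for 80% confidence

Margin of error = t* · s/√n = 1.302 · 11.61/√43 = 2.31

CI: (97.29, 101.91)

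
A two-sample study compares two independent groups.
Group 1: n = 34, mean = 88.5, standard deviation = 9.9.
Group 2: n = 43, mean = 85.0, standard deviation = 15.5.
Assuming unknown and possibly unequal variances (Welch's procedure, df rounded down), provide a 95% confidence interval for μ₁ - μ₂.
(-2.30, 9.30)

Difference: x̄₁ - x̄₂ = 3.50
SE = √(s₁²/n₁ + s₂²/n₂) = √(9.9²/34 + 15.5²/43) = 2.9103
df = 72.09 → 72 (Welch–Satterthwaite, rounded down)
t* = 1.993

CI: 3.50 ± 1.993 · 2.9103 = 3.50 ± 5.80 = (-2.30, 9.30)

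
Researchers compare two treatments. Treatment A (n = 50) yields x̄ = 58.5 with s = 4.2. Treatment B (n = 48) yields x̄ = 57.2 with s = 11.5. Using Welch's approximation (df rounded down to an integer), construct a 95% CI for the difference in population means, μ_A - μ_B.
(-2.23, 4.83)

Difference: x̄₁ - x̄₂ = 1.30
SE = √(s₁²/n₁ + s₂²/n₂) = √(4.2²/50 + 11.5²/48) = 1.7630
df = 58.88 → 58 (Welch–Satterthwaite, rounded down)
t* = 2.002

CI: 1.30 ± 2.002 · 1.7630 = 1.30 ± 3.53 = (-2.23, 4.83)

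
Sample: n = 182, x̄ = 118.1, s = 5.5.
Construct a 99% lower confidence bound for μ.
μ ≥ 117.14

Lower bound (one-sided):
t* = 2.347 (one-sided for 99%)
Lower bound = x̄ - t* · s/√n = 118.1 - 2.347 · 5.5/√182 = 117.14

We are 99% confident that μ ≥ 117.14.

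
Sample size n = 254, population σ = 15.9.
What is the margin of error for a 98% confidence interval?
Margin of error = 2.32

Margin of error = z* · σ/√n
= 2.326 · 15.9/√254
= 2.326 · 15.9/15.9374
= 2.32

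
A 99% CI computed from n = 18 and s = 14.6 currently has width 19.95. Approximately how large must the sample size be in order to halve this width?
n ≈ 72

CI width ∝ 1/√n
To reduce width by factor 2, need √n to grow by 2 → need 2² = 4 times as many samples.

Current: n = 18, width = 19.95
New: n = 72, width ≈ 9.11

Width reduced by factor of 19.95/9.11 = 2.19.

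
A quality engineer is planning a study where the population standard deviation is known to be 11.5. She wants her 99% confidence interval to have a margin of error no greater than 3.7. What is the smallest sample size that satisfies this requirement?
n ≥ 65

For margin E ≤ 3.7:
n ≥ (z* · σ / E)²
n ≥ (2.576 · 11.5 / 3.7)²
n ≥ 64.10

Minimum n = 65 (rounding up)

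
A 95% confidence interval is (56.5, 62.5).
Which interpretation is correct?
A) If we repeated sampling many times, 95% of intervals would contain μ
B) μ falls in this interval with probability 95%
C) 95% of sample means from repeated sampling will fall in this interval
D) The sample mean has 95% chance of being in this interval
A

A) Correct — this is the frequentist long-run coverage interpretation.
B) Wrong — μ is fixed; the randomness lives in the interval, not in μ.
C) Wrong — coverage applies to intervals containing μ, not to future x̄ values.
D) Wrong — x̄ is observed and sits in the interval by construction.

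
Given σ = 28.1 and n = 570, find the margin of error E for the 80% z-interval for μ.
Margin of error = 1.51

Margin of error = z* · σ/√n
= 1.282 · 28.1/√570
= 1.282 · 28.1/23.8747
= 1.51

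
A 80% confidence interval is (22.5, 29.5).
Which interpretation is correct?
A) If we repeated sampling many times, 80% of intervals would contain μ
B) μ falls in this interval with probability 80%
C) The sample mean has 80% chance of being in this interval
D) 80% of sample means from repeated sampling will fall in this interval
A

A) Correct — this is the frequentist long-run coverage interpretation.
B) Wrong — μ is fixed; the randomness lives in the interval, not in μ.
C) Wrong — x̄ is observed and sits in the interval by construction.
D) Wrong — coverage applies to intervals containing μ, not to future x̄ values.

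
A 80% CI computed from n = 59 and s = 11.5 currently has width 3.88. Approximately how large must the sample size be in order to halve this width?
n ≈ 236

CI width ∝ 1/√n
To reduce width by factor 2, need √n to grow by 2 → need 2² = 4 times as many samples.

Current: n = 59, width = 3.88
New: n = 236, width ≈ 1.92

Width reduced by factor of 3.88/1.92 = 2.02.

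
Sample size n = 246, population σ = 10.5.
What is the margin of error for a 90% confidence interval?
Margin of error = 1.10

Margin of error = z* · σ/√n
= 1.645 · 10.5/√246
= 1.645 · 10.5/15.6844
= 1.10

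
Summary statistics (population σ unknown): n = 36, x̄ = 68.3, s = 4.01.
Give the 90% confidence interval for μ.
(67.17, 69.43)

t-interval (σ unknown):
df = n - 1 = 35
t* = 1.690 for 90% confidence

Margin of error = t* · s/√n = 1.690 · 4.01/√36 = 1.13

CI: (67.17, 69.43)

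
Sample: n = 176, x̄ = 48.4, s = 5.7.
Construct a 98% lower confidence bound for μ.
μ ≥ 47.51

Lower bound (one-sided):
t* = 2.069 (one-sided for 98%)
Lower bound = x̄ - t* · s/√n = 48.4 - 2.069 · 5.7/√176 = 47.51

We are 98% confident that μ ≥ 47.51.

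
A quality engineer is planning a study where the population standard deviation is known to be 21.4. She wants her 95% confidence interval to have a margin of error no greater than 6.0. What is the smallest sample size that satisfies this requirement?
n ≥ 49

For margin E ≤ 6.0:
n ≥ (z* · σ / E)²
n ≥ (1.960 · 21.4 / 6.0)²
n ≥ 48.87

Minimum n = 49 (rounding up)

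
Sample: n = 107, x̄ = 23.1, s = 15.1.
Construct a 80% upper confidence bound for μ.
μ ≤ 24.33

Upper bound (one-sided):
t* = 0.845 (one-sided for 80%)
Upper bound = x̄ + t* · s/√n = 23.1 + 0.845 · 15.1/√107 = 24.33

We are 80% confident that μ ≤ 24.33.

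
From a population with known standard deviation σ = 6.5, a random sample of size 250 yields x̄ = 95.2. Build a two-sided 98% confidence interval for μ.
(94.24, 96.16)

z-interval (σ known):
z* = 2.326 for 98% confidence

Margin of error = z* · σ/√n = 2.326 · 6.5/√250 = 0.96

CI: (95.2 - 0.96, 95.2 + 0.96) = (94.24, 96.16)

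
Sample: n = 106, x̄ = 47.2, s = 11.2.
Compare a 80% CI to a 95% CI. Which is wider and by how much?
95% CI is wider by 1.50

df = 105
80% CI: t* = 1.290, (45.80, 48.60), width = 2 · t* · s/√n = 2.81
95% CI: t* = 1.983, (45.04, 49.36), width = 2 · t* · s/√n = 4.31

The 95% CI is wider by 4.31 - 2.81 = 1.50.
Higher confidence requires a wider interval.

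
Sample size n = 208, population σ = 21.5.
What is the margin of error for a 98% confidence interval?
Margin of error = 3.47

Margin of error = z* · σ/√n
= 2.326 · 21.5/√208
= 2.326 · 21.5/14.4222
= 3.47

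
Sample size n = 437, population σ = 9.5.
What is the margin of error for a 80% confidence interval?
Margin of error = 0.58

Margin of error = z* · σ/√n
= 1.282 · 9.5/√437
= 1.282 · 9.5/20.9045
= 0.58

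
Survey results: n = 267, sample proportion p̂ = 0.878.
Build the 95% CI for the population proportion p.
(0.839, 0.917)

Proportion CI:
SE = √(p̂(1-p̂)/n) = √(0.878 · 0.122 / 267) = 0.02003

z* = 1.960
Margin = z* · SE = 1.960 · 0.02003 = 0.0393

CI: 0.878 ± 0.0393 = (0.839, 0.917)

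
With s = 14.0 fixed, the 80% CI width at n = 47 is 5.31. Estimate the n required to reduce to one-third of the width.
n ≈ 423

CI width ∝ 1/√n
To reduce width by factor 3, need √n to grow by 3 → need 3² = 9 times as many samples.

Current: n = 47, width = 5.31
New: n = 423, width ≈ 1.75

Width reduced by factor of 5.31/1.75 = 3.03.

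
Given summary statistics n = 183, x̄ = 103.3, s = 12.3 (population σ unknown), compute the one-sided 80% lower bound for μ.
μ ≥ 102.53

Lower bound (one-sided):
t* = 0.844 (one-sided for 80%)
Lower bound = x̄ - t* · s/√n = 103.3 - 0.844 · 12.3/√183 = 102.53

We are 80% confident that μ ≥ 102.53.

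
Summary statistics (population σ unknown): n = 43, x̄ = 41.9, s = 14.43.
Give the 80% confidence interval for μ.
(39.03, 44.77)

t-interval (σ unknown):
df = n - 1 = 42
t* = 1.302 for 80% confidence

Margin of error = t* · s/√n = 1.302 · 14.43/√43 = 2.87

CI: (39.03, 44.77)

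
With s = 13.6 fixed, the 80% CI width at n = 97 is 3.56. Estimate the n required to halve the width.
n ≈ 388

CI width ∝ 1/√n
To reduce width by factor 2, need √n to grow by 2 → need 2² = 4 times as many samples.

Current: n = 97, width = 3.56
New: n = 388, width ≈ 1.77

Width reduced by factor of 3.56/1.77 = 2.01.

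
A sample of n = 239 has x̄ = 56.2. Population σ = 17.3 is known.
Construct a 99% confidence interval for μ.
(53.32, 59.08)

z-interval (σ known):
z* = 2.576 for 99% confidence

Margin of error = z* · σ/√n = 2.576 · 17.3/√239 = 2.88

CI: (56.2 - 2.88, 56.2 + 2.88) = (53.32, 59.08)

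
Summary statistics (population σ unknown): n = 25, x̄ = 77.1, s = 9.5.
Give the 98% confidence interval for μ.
(72.37, 81.83)

t-interval (σ unknown):
df = n - 1 = 24
t* = 2.492 for 98% confidence

Margin of error = t* · s/√n = 2.492 · 9.5/√25 = 4.73

CI: (72.37, 81.83)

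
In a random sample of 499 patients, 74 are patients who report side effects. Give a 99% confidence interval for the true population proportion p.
(0.107, 0.189)

Proportion CI:
p̂ = 74/499 = 0.14830
SE = √(p̂(1-p̂)/n) = √(0.14830 · 0.85170 / 499) = 0.01591

z* = 2.576
Margin = z* · SE = 2.576 · 0.01591 = 0.0410

CI: 0.14830 ± 0.0410 = (0.107, 0.189)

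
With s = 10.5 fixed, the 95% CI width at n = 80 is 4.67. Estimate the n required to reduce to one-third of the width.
n ≈ 720

CI width ∝ 1/√n
To reduce width by factor 3, need √n to grow by 3 → need 3² = 9 times as many samples.

Current: n = 80, width = 4.67
New: n = 720, width ≈ 1.54

Width reduced by factor of 4.67/1.54 = 3.03.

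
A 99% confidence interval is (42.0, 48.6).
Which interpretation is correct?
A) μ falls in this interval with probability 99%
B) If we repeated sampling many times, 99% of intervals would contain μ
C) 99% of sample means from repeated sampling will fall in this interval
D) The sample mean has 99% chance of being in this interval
B

A) Wrong — μ is fixed; the randomness lives in the interval, not in μ.
B) Correct — this is the frequentist long-run coverage interpretation.
C) Wrong — coverage applies to intervals containing μ, not to future x̄ values.
D) Wrong — x̄ is observed and sits in the interval by construction.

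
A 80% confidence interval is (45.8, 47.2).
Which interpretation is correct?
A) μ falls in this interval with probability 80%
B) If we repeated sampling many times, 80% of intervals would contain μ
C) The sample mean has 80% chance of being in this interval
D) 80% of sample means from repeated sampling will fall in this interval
B

A) Wrong — μ is fixed; the randomness lives in the interval, not in μ.
B) Correct — this is the frequentist long-run coverage interpretation.
C) Wrong — x̄ is observed and sits in the interval by construction.
D) Wrong — coverage applies to intervals containing μ, not to future x̄ values.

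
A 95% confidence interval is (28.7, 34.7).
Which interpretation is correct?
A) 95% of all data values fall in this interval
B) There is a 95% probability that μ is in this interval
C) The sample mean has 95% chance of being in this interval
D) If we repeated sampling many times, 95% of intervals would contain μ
D

A) Wrong — a CI is about the parameter μ, not individual data values.
B) Wrong — μ is fixed; the randomness lives in the interval, not in μ.
C) Wrong — x̄ is observed and sits in the interval by construction.
D) Correct — this is the frequentist long-run coverage interpretation.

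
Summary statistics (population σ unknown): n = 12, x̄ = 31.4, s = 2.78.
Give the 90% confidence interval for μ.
(29.96, 32.84)

t-interval (σ unknown):
df = n - 1 = 11
t* = 1.796 for 90% confidence

Margin of error = t* · s/√n = 1.796 · 2.78/√12 = 1.44

CI: (29.96, 32.84)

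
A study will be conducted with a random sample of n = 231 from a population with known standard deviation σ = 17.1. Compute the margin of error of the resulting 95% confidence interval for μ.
Margin of error = 2.21

Margin of error = z* · σ/√n
= 1.960 · 17.1/√231
= 1.960 · 17.1/15.1987
= 2.21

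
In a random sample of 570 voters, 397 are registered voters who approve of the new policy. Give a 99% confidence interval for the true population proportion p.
(0.647, 0.746)

Proportion CI:
p̂ = 397/570 = 0.69649
SE = √(p̂(1-p̂)/n) = √(0.69649 · 0.30351 / 570) = 0.01926

z* = 2.576
Margin = z* · SE = 2.576 · 0.01926 = 0.0496

CI: 0.69649 ± 0.0496 = (0.647, 0.746)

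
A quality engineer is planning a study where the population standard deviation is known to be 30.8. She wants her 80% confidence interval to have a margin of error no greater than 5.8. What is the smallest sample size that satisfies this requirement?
n ≥ 47

For margin E ≤ 5.8:
n ≥ (z* · σ / E)²
n ≥ (1.282 · 30.8 / 5.8)²
n ≥ 46.35

Minimum n = 47 (rounding up)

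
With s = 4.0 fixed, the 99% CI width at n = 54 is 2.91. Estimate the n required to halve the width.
n ≈ 216

CI width ∝ 1/√n
To reduce width by factor 2, need √n to grow by 2 → need 2² = 4 times as many samples.

Current: n = 54, width = 2.91
New: n = 216, width ≈ 1.41

Width reduced by factor of 2.91/1.41 = 2.06.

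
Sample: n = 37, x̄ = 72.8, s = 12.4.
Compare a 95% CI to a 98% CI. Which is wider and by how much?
98% CI is wider by 1.65

df = 36
95% CI: t* = 2.028, (68.67, 76.93), width = 2 · t* · s/√n = 8.27
98% CI: t* = 2.434, (67.84, 77.76), width = 2 · t* · s/√n = 9.92

The 98% CI is wider by 9.92 - 8.27 = 1.65.
Higher confidence requires a wider interval.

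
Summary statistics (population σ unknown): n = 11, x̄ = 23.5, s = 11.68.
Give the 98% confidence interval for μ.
(13.77, 33.23)

t-interval (σ unknown):
df = n - 1 = 10
t* = 2.764 for 98% confidence

Margin of error = t* · s/√n = 2.764 · 11.68/√11 = 9.73

CI: (13.77, 33.23)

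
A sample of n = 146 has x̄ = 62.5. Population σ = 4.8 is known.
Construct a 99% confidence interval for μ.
(61.48, 63.52)

z-interval (σ known):
z* = 2.576 for 99% confidence

Margin of error = z* · σ/√n = 2.576 · 4.8/√146 = 1.02

CI: (62.5 - 1.02, 62.5 + 1.02) = (61.48, 63.52)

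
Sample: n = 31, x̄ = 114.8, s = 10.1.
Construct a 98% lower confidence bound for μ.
μ ≥ 110.91

Lower bound (one-sided):
t* = 2.147 (one-sided for 98%)
Lower bound = x̄ - t* · s/√n = 114.8 - 2.147 · 10.1/√31 = 110.91

We are 98% confident that μ ≥ 110.91.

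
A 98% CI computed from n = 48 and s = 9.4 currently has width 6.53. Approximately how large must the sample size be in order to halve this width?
n ≈ 192

CI width ∝ 1/√n
To reduce width by factor 2, need √n to grow by 2 → need 2² = 4 times as many samples.

Current: n = 48, width = 6.53
New: n = 192, width ≈ 3.18

Width reduced by factor of 6.53/3.18 = 2.05.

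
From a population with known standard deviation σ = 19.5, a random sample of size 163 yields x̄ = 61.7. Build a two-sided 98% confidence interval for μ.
(58.15, 65.25)

z-interval (σ known):
z* = 2.326 for 98% confidence

Margin of error = z* · σ/√n = 2.326 · 19.5/√163 = 3.55

CI: (61.7 - 3.55, 61.7 + 3.55) = (58.15, 65.25)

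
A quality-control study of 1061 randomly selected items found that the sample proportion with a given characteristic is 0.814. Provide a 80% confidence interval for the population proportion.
(0.799, 0.829)

Proportion CI:
SE = √(p̂(1-p̂)/n) = √(0.814 · 0.186 / 1061) = 0.01195

z* = 1.282
Margin = z* · SE = 1.282 · 0.01195 = 0.0153

CI: 0.814 ± 0.0153 = (0.799, 0.829)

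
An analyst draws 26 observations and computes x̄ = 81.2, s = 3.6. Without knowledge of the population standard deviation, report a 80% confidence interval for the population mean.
(80.27, 82.13)

t-interval (σ unknown):
df = n - 1 = 25
t* = 1.316 for 80% confidence

Margin of error = t* · s/√n = 1.316 · 3.6/√26 = 0.93

CI: (80.27, 82.13)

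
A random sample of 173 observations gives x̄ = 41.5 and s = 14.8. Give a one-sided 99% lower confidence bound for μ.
μ ≥ 38.86

Lower bound (one-sided):
t* = 2.348 (one-sided for 99%)
Lower bound = x̄ - t* · s/√n = 41.5 - 2.348 · 14.8/√173 = 38.86

We are 99% confident that μ ≥ 38.86.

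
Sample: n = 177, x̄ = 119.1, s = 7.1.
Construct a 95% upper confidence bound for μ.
μ ≤ 119.98

Upper bound (one-sided):
t* = 1.654 (one-sided for 95%)
Upper bound = x̄ + t* · s/√n = 119.1 + 1.654 · 7.1/√177 = 119.98

We are 95% confident that μ ≤ 119.98.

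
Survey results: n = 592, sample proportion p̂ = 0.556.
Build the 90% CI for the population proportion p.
(0.522, 0.590)

Proportion CI:
SE = √(p̂(1-p̂)/n) = √(0.556 · 0.444 / 592) = 0.02042

z* = 1.645
Margin = z* · SE = 1.645 · 0.02042 = 0.0336

CI: 0.556 ± 0.0336 = (0.522, 0.590)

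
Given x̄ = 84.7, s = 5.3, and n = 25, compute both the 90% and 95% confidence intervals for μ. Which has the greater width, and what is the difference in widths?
95% CI is wider by 0.75

df = 24
90% CI: t* = 1.711, (82.89, 86.51), width = 2 · t* · s/√n = 3.63
95% CI: t* = 2.064, (82.51, 86.89), width = 2 · t* · s/√n = 4.38

The 95% CI is wider by 4.38 - 3.63 = 0.75.
Higher confidence requires a wider interval.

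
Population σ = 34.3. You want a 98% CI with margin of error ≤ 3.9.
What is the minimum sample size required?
n ≥ 419

For margin E ≤ 3.9:
n ≥ (z* · σ / E)²
n ≥ (2.326 · 34.3 / 3.9)²
n ≥ 418.48

Minimum n = 419 (rounding up)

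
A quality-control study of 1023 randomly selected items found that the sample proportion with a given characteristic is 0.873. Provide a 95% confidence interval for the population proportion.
(0.853, 0.893)

Proportion CI:
SE = √(p̂(1-p̂)/n) = √(0.873 · 0.127 / 1023) = 0.01041

z* = 1.960
Margin = z* · SE = 1.960 · 0.01041 = 0.0204

CI: 0.873 ± 0.0204 = (0.853, 0.893)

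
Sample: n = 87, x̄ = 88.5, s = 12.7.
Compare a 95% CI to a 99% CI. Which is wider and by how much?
99% CI is wider by 1.76

df = 86
95% CI: t* = 1.988, (85.79, 91.21), width = 2 · t* · s/√n = 5.41
99% CI: t* = 2.634, (84.91, 92.09), width = 2 · t* · s/√n = 7.17

The 99% CI is wider by 7.17 - 5.41 = 1.76.
Higher confidence requires a wider interval.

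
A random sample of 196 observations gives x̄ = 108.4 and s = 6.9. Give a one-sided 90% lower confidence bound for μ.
μ ≥ 107.77

Lower bound (one-sided):
t* = 1.286 (one-sided for 90%)
Lower bound = x̄ - t* · s/√n = 108.4 - 1.286 · 6.9/√196 = 107.77

We are 90% confident that μ ≥ 107.77.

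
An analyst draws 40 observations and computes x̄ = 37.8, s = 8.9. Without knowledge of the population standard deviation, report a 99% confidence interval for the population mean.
(33.99, 41.61)

t-interval (σ unknown):
df = n - 1 = 39
t* = 2.708 for 99% confidence

Margin of error = t* · s/√n = 2.708 · 8.9/√40 = 3.81

CI: (33.99, 41.61)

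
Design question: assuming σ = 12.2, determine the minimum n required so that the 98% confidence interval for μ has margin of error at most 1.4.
n ≥ 411

For margin E ≤ 1.4:
n ≥ (z* · σ / E)²
n ≥ (2.326 · 12.2 / 1.4)²
n ≥ 410.85

Minimum n = 411 (rounding up)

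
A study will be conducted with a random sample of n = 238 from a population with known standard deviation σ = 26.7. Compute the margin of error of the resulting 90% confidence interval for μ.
Margin of error = 2.85

Margin of error = z* · σ/√n
= 1.645 · 26.7/√238
= 1.645 · 26.7/15.4272
= 2.85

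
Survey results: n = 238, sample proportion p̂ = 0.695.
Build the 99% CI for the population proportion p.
(0.618, 0.772)

Proportion CI:
SE = √(p̂(1-p̂)/n) = √(0.695 · 0.305 / 238) = 0.02984

z* = 2.576
Margin = z* · SE = 2.576 · 0.02984 = 0.0769

CI: 0.695 ± 0.0769 = (0.618, 0.772)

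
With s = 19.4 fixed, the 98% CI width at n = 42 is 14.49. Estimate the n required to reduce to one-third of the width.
n ≈ 378

CI width ∝ 1/√n
To reduce width by factor 3, need √n to grow by 3 → need 3² = 9 times as many samples.

Current: n = 42, width = 14.49
New: n = 378, width ≈ 4.66

Width reduced by factor of 14.49/4.66 = 3.11.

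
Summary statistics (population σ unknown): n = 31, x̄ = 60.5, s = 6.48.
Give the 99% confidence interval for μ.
(57.30, 63.70)

t-interval (σ unknown):
df = n - 1 = 30
t* = 2.750 for 99% confidence

Margin of error = t* · s/√n = 2.750 · 6.48/√31 = 3.20

CI: (57.30, 63.70)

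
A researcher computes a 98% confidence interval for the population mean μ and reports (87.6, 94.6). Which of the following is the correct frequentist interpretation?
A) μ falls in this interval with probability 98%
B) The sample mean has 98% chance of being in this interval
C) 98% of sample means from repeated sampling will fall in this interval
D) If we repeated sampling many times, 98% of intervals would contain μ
D

A) Wrong — μ is fixed; the randomness lives in the interval, not in μ.
B) Wrong — x̄ is observed and sits in the interval by construction.
C) Wrong — coverage applies to intervals containing μ, not to future x̄ values.
D) Correct — this is the frequentist long-run coverage interpretation.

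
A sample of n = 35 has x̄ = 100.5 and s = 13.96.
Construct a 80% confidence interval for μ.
(97.42, 103.58)

t-interval (σ unknown):
df = n - 1 = 34
t* = 1.307 for 80% confidence

Margin of error = t* · s/√n = 1.307 · 13.96/√35 = 3.08

CI: (97.42, 103.58)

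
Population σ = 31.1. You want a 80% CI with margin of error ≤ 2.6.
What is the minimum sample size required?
n ≥ 236

For margin E ≤ 2.6:
n ≥ (z* · σ / E)²
n ≥ (1.282 · 31.1 / 2.6)²
n ≥ 235.15

Minimum n = 236 (rounding up)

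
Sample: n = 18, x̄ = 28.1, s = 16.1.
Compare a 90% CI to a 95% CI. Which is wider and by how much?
95% CI is wider by 2.80

df = 17
90% CI: t* = 1.740, (21.50, 34.70), width = 2 · t* · s/√n = 13.21
95% CI: t* = 2.110, (20.09, 36.11), width = 2 · t* · s/√n = 16.01

The 95% CI is wider by 16.01 - 13.21 = 2.80.
Higher confidence requires a wider interval.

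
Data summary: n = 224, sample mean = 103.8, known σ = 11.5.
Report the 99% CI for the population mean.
(101.82, 105.78)

z-interval (σ known):
z* = 2.576 for 99% confidence

Margin of error = z* · σ/√n = 2.576 · 11.5/√224 = 1.98

CI: (103.8 - 1.98, 103.8 + 1.98) = (101.82, 105.78)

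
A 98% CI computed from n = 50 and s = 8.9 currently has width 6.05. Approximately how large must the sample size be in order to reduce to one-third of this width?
n ≈ 450

CI width ∝ 1/√n
To reduce width by factor 3, need √n to grow by 3 → need 3² = 9 times as many samples.

Current: n = 50, width = 6.05
New: n = 450, width ≈ 1.96

Width reduced by factor of 6.05/1.96 = 3.09.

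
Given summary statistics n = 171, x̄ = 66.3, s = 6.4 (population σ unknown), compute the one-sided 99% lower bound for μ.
μ ≥ 65.15

Lower bound (one-sided):
t* = 2.348 (one-sided for 99%)
Lower bound = x̄ - t* · s/√n = 66.3 - 2.348 · 6.4/√171 = 65.15

We are 99% confident that μ ≥ 65.15.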